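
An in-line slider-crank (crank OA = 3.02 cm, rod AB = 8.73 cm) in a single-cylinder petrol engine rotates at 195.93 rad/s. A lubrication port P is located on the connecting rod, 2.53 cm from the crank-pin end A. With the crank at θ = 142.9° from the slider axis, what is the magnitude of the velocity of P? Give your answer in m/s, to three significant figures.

4.69

ω = 195.9 rad/s.  Crank-pin speed |V_A| = rω = 5.9171 m/s, perpendicular to OA.
Rod angle: sinφ = −(r/L) sinθ ⇒ φ = -12.044°; ω_rod = −rω cosθ/√(L²−r²sin²θ) = +55.276 rad/s.
V_P = V_A + ω_rod × AP, with AP = 0.0253 m along the rod.
Components: V_Px = −rω sinθ − a·ω_rod·sinφ = -3.2774 m/s;  V_Py = rω cosθ + a·ω_rod·cosφ = -3.3517 m/s.
|V_P| = √(V_Px² + V_Py²) = 4.6878 m/s.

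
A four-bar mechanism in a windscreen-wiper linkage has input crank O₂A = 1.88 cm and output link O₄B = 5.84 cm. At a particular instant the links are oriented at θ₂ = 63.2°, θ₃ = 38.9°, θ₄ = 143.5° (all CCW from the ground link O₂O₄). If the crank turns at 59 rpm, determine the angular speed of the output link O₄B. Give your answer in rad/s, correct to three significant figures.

0.846

ω₂ = 6.178 rad/s (from 59 rpm).
Differentiating the loop-closure r₂e^{iθ₂}+r₃e^{iθ₃}=r₁+r₄e^{iθ₄} gives r₂ω₂e^{iθ₂}+r₃ω₃e^{iθ₃}=r₄ω₄e^{iθ₄}.
Eliminating the other unknown: ω₄ = r₂ω₂ sin(θ₂−θ₃) / [r₄ sin(θ₄−θ₃)].
Numerator sine = +0.41151; denominator sine = +0.96771.
Result = 0.0188·6.178·(+0.41151) / (0.0584·(+0.96771)) = +0.8458 rad/s; magnitude 0.8458 rad/s.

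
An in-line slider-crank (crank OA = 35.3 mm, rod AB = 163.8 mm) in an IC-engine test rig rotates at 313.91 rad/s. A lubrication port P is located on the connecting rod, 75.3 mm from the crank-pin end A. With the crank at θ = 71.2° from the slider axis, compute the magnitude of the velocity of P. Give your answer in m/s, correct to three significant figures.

ω = 313.9 rad/s.  Crank-pin speed |V_A| = rω = 11.081 m/s, perpendicular to OA.
Rod angle: sinφ = −(r/L) sinθ ⇒ φ = -11.772°; ω_rod = −rω cosθ/√(L²−r²sin²θ) = -22.27 rad/s.
V_P = V_A + ω_rod × AP, with AP = 0.0753 m along the rod.
Components: V_Px = −rω sinθ − a·ω_rod·sinφ = -10.832 m/s;  V_Py = rω cosθ + a·ω_rod·cosφ = +1.9294 m/s.
|V_P| = √(V_Px² + V_Py²) = 11.002 m/s.

11.0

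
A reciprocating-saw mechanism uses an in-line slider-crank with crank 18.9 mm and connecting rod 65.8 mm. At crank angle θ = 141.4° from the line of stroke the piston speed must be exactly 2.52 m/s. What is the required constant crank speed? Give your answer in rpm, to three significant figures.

2640

For an in-line slider-crank, |v_piston| = rω|sinθ|·[1 + r cosθ/√(L² − r² sin²θ)].
With r = 0.0189 m, L = 0.0658 m, θ = 141.4°: the bracketed kinematic factor |dx/dθ| = 0.0091009 m.
ω = v/|dx/dθ| = 2.52/0.0091009 = 276.9 rad/s.
N = 60ω/(2π) = 2644.2 rpm.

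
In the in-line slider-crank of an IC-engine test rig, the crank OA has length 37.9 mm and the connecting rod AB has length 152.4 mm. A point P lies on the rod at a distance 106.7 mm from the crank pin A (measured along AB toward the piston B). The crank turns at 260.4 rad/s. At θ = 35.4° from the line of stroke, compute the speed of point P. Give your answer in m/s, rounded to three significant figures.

6.97

ω = 260.4 rad/s.  Crank-pin speed |V_A| = rω = 9.8692 m/s, perpendicular to OA.
Rod angle: sinφ = −(r/L) sinθ ⇒ φ = -8.283°; ω_rod = −rω cosθ/√(L²−r²sin²θ) = -53.343 rad/s.
V_P = V_A + ω_rod × AP, with AP = 0.1067 m along the rod.
Components: V_Px = −rω sinθ − a·ω_rod·sinφ = -6.537 m/s;  V_Py = rω cosθ + a·ω_rod·cosφ = +2.4123 m/s.
|V_P| = √(V_Px² + V_Py²) = 6.9679 m/s.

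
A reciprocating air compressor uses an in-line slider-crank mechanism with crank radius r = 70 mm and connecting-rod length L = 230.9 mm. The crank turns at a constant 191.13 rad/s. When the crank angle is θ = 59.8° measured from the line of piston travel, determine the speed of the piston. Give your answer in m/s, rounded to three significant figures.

13.4

ω = 191.1 rad/s
For an in-line slider-crank, x = r cosθ + √(L² − r² sin²θ), so v = −rω sinθ·[1 + r cosθ/√(L² − r² sin²θ)].
With r = 0.07 m, L = 0.2309 m, θ = 59.8°: √(L² − r² sin²θ) = 0.22283 m.
v = −0.07·191.1·0.86427·[1 + 0.07·0.50302/0.22283] = -13.39 m/s.
|v| = 13.39 m/s.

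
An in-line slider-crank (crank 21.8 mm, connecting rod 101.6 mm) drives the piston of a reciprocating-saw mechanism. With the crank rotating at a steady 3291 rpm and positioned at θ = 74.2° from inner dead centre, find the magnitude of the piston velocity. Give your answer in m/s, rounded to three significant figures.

7.66

ω = 2π·3291/60 = 344.6 rad/s
For an in-line slider-crank, x = r cosθ + √(L² − r² sin²θ), so v = −rω sinθ·[1 + r cosθ/√(L² − r² sin²θ)].
With r = 0.0218 m, L = 0.1016 m, θ = 74.2°: √(L² − r² sin²θ) = 0.099411 m.
v = −0.0218·344.6·0.96222·[1 + 0.0218·0.27228/0.099411] = -7.6608 m/s.
|v| = 7.6608 m/s.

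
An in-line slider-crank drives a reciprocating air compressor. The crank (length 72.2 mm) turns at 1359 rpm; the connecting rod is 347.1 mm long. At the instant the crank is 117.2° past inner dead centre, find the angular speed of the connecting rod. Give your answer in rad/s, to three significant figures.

ω = 142.3 rad/s (converted from 1359 rpm).
The rod makes angle φ with the slider axis where L sinφ = r sinθ; differentiating, L cosφ·φ̇ = r ω cosθ.
L cosφ = √(L² − r² sin²θ) = 0.34111 m.
|ω_rod| = r ω |cosθ| / √(L² − r² sin²θ) = 0.0722·142.3·0.45710/0.34111 = 13.769 rad/s.

13.8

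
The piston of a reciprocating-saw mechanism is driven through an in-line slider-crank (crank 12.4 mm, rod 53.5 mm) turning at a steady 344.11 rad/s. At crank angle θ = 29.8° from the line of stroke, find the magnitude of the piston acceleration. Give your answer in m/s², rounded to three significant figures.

1450

ω = 344.1 rad/s
x(θ) = r cosθ + √(L² − r² sin²θ); with ω constant, a = ω²·d²x/dθ².
d²x/dθ² = −r cosθ − r²(cos2θ)/√u − r⁴ sin²2θ/(4u^{3/2}),  u = L² − r² sin²θ = 0.00282427 m².
Substituting r = 0.0124 m, L = 0.0535 m, θ = 29.8°: d²x/dθ² = -0.012254 m.
a = ω²·d²x/dθ² = (344.1)²·(-0.012254) = -1451 m/s²;  |a| = 1451 m/s².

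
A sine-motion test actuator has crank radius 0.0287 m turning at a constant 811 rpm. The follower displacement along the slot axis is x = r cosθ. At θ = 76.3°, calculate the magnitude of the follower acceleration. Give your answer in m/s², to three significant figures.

49.0

ω = 84.93 rad/s (from 811 rpm).
x = r cosθ ⇒ ẍ = −rω² cosθ (ω constant).
|a| = rω²|cosθ| = 0.0287·(84.93)²·|cos 76.3°| = 49.027 m/s².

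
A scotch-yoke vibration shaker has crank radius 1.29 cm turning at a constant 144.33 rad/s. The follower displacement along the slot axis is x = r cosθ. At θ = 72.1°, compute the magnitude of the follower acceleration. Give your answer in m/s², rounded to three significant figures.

82.6

ω = 144.3 rad/s
x = r cosθ ⇒ ẍ = −rω² cosθ (ω constant).
|a| = rω²|cosθ| = 0.0129·(144.3)²·|cos 72.1°| = 82.593 m/s².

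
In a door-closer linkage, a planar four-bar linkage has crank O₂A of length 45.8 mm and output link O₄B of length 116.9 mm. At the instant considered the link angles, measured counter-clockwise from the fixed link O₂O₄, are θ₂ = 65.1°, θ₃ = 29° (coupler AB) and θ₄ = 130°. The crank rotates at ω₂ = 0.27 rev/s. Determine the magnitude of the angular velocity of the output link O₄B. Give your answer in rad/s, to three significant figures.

0.399

ω₂ = 1.696 rad/s (from 0.27 rev/s).
Differentiating the loop-closure r₂e^{iθ₂}+r₃e^{iθ₃}=r₁+r₄e^{iθ₄} gives r₂ω₂e^{iθ₂}+r₃ω₃e^{iθ₃}=r₄ω₄e^{iθ₄}.
Eliminating the other unknown: ω₄ = r₂ω₂ sin(θ₂−θ₃) / [r₄ sin(θ₄−θ₃)].
Numerator sine = +0.58920; denominator sine = +0.98163.
Result = 0.0458·1.696·(+0.58920) / (0.1169·(+0.98163)) = +0.39894 rad/s; magnitude 0.39894 rad/s.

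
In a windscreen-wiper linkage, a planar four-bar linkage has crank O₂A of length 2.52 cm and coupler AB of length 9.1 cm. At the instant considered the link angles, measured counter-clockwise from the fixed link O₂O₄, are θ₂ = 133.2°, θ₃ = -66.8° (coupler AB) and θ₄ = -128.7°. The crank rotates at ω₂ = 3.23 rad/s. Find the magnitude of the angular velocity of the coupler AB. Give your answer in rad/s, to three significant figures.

ω₂ = 3.23 rad/s
Differentiating the loop-closure r₂e^{iθ₂}+r₃e^{iθ₃}=r₁+r₄e^{iθ₄} gives r₂ω₂e^{iθ₂}+r₃ω₃e^{iθ₃}=r₄ω₄e^{iθ₄}.
Eliminating the other unknown: ω₃ = r₂ω₂ sin(θ₄−θ₂) / [r₃ sin(θ₃−θ₄)].
Numerator sine = +0.99002; denominator sine = +0.88213.
Result = 0.0252·3.23·(+0.99002) / (0.091·(+0.88213)) = +1.0039 rad/s; magnitude 1.0039 rad/s.

1.00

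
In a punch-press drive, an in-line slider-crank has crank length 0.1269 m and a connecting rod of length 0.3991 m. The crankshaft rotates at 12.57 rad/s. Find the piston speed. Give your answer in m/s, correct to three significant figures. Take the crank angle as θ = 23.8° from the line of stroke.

ω = 12.57 rad/s
For an in-line slider-crank, x = r cosθ + √(L² − r² sin²θ), so v = −rω sinθ·[1 + r cosθ/√(L² − r² sin²θ)].
With r = 0.1269 m, L = 0.3991 m, θ = 23.8°: √(L² − r² sin²θ) = 0.3958 m.
v = −0.1269·12.57·0.40355·[1 + 0.1269·0.91496/0.3958] = -0.83254 m/s.
|v| = 0.83254 m/s.

0.833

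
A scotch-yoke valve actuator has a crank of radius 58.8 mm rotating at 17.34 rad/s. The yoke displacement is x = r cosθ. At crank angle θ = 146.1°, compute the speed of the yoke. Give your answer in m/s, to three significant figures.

ω = 17.34 rad/s
x = r cosθ ⇒ ẋ = −rω sinθ.
|v| = rω|sinθ| = 0.0588·17.34·|sin 146.1°| = 0.56867 m/s.

0.569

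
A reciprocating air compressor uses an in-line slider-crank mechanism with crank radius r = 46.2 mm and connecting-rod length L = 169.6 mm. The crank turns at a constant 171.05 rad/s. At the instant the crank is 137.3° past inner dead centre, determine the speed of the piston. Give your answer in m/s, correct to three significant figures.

4.27

ω = 171.1 rad/s
For an in-line slider-crank, x = r cosθ + √(L² − r² sin²θ), so v = −rω sinθ·[1 + r cosθ/√(L² − r² sin²θ)].
With r = 0.0462 m, L = 0.1696 m, θ = 137.3°: √(L² − r² sin²θ) = 0.16668 m.
v = −0.0462·171.1·0.67816·[1 + 0.0462·-0.73491/0.16668] = -4.2675 m/s.
|v| = 4.2675 m/s.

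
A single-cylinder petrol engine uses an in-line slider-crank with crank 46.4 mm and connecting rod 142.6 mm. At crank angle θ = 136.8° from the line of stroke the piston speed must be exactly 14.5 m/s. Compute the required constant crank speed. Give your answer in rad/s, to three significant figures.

For an in-line slider-crank, |v_piston| = rω|sinθ|·[1 + r cosθ/√(L² − r² sin²θ)].
With r = 0.0464 m, L = 0.1426 m, θ = 136.8°: the bracketed kinematic factor |dx/dθ| = 0.024035 m.
ω = v/|dx/dθ| = 14.5/0.024035 = 603.29 rad/s.

603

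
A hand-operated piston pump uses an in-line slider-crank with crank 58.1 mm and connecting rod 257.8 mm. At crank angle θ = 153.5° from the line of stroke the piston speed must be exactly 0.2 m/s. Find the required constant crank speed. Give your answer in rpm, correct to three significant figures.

92.4

For an in-line slider-crank, |v_piston| = rω|sinθ|·[1 + r cosθ/√(L² − r² sin²θ)].
With r = 0.0581 m, L = 0.2578 m, θ = 153.5°: the bracketed kinematic factor |dx/dθ| = 0.020669 m.
ω = v/|dx/dθ| = 0.2/0.020669 = 9.6764 rad/s.
N = 60ω/(2π) = 92.403 rpm.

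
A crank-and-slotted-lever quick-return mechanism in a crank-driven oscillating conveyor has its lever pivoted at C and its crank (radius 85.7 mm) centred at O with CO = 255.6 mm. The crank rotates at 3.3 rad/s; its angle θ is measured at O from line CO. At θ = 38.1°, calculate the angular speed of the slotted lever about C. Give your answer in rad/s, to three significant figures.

ω = 3.3 rad/s
Crank pin A relative to C: A = (d + r cosθ, r sinθ); lever angle φ = atan2(r sinθ, d + r cosθ).
Differentiating tanφ: φ̇ = rω(d cosθ + r)/(d² + r² + 2dr cosθ).
d² + r² + 2dr cosθ = |CA|² = 0.107151 m²;  d cosθ + r = +0.28684 m.
|ω_lever| = |0.0857·3.3·+0.28684| / 0.107151 = 0.75707 rad/s.

0.757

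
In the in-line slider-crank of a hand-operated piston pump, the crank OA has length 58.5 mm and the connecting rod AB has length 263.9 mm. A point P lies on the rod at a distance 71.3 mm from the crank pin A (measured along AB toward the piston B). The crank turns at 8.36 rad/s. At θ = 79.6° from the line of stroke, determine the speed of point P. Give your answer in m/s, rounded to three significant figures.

ω = 8.36 rad/s.  Crank-pin speed |V_A| = rω = 0.48906 m/s, perpendicular to OA.
Rod angle: sinφ = −(r/L) sinθ ⇒ φ = -12.594°; ω_rod = −rω cosθ/√(L²−r²sin²θ) = -0.34279 rad/s.
V_P = V_A + ω_rod × AP, with AP = 0.0713 m along the rod.
Components: V_Px = −rω sinθ − a·ω_rod·sinφ = -0.48635 m/s;  V_Py = rω cosθ + a·ω_rod·cosφ = +0.064432 m/s.
|V_P| = √(V_Px² + V_Py²) = 0.4906 m/s.

0.491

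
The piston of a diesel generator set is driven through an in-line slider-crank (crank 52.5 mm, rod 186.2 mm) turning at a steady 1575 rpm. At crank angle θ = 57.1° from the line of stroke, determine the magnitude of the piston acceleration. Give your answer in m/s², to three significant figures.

613

ω = 2π·1575/60 = 164.9 rad/s
x(θ) = r cosθ + √(L² − r² sin²θ); with ω constant, a = ω²·d²x/dθ².
d²x/dθ² = −r cosθ − r²(cos2θ)/√u − r⁴ sin²2θ/(4u^{3/2}),  u = L² − r² sin²θ = 0.0327274 m².
Substituting r = 0.0525 m, L = 0.1862 m, θ = 57.1°: d²x/dθ² = -0.022538 m.
a = ω²·d²x/dθ² = (164.9)²·(-0.022538) = -613.11 m/s²;  |a| = 613.11 m/s².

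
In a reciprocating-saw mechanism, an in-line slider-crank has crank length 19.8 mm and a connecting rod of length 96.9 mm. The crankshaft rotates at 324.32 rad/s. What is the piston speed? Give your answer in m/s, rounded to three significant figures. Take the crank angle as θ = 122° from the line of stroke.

ω = 324.3 rad/s
For an in-line slider-crank, x = r cosθ + √(L² − r² sin²θ), so v = −rω sinθ·[1 + r cosθ/√(L² − r² sin²θ)].
With r = 0.0198 m, L = 0.0969 m, θ = 122°: √(L² − r² sin²θ) = 0.095434 m.
v = −0.0198·324.3·0.84805·[1 + 0.0198·-0.52992/0.095434] = -4.847 m/s.
|v| = 4.847 m/s.

4.85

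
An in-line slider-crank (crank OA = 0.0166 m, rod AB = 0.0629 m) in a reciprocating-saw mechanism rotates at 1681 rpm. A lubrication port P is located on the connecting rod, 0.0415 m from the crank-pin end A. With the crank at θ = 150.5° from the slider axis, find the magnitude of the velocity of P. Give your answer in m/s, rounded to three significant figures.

1.49

ω = 176 rad/s.  Crank-pin speed |V_A| = rω = 2.9222 m/s, perpendicular to OA.
Rod angle: sinφ = −(r/L) sinθ ⇒ φ = -7.467°; ω_rod = −rω cosθ/√(L²−r²sin²θ) = +40.78 rad/s.
V_P = V_A + ω_rod × AP, with AP = 0.0415 m along the rod.
Components: V_Px = −rω sinθ − a·ω_rod·sinφ = -1.219 m/s;  V_Py = rω cosθ + a·ω_rod·cosφ = -0.8653 m/s.
|V_P| = √(V_Px² + V_Py²) = 1.4949 m/s.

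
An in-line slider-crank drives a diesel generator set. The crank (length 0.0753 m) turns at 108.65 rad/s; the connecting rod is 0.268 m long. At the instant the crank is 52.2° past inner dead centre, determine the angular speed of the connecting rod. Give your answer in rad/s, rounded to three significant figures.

19.2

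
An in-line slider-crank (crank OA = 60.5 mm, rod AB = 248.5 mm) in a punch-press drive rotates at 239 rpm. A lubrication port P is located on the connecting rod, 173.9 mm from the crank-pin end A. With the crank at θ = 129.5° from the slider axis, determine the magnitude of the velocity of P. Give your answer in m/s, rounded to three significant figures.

1.08

ω = 25.03 rad/s.  Crank-pin speed |V_A| = rω = 1.5142 m/s, perpendicular to OA.
Rod angle: sinφ = −(r/L) sinθ ⇒ φ = -10.828°; ω_rod = −rω cosθ/√(L²−r²sin²θ) = +3.9461 rad/s.
V_P = V_A + ω_rod × AP, with AP = 0.1739 m along the rod.
Components: V_Px = −rω sinθ − a·ω_rod·sinφ = -1.0395 m/s;  V_Py = rω cosθ + a·ω_rod·cosφ = -0.28914 m/s.
|V_P| = √(V_Px² + V_Py²) = 1.0789 m/s.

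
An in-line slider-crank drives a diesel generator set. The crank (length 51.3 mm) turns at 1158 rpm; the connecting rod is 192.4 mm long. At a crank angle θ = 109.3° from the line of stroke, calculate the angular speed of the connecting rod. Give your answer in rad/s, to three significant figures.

ω = 121.3 rad/s (converted from 1158 rpm).
The rod makes angle φ with the slider axis where L sinφ = r sinθ; differentiating, L cosφ·φ̇ = r ω cosθ.
L cosφ = √(L² − r² sin²θ) = 0.18621 m.
|ω_rod| = r ω |cosθ| / √(L² − r² sin²θ) = 0.0513·121.3·0.33051/0.18621 = 11.042 rad/s.

11.0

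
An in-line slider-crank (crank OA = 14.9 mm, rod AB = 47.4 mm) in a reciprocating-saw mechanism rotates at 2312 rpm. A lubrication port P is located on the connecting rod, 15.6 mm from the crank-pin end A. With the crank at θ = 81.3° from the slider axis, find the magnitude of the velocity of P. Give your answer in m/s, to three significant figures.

ω = 242.1 rad/s.  Crank-pin speed |V_A| = rω = 3.6075 m/s, perpendicular to OA.
Rod angle: sinφ = −(r/L) sinθ ⇒ φ = -18.103°; ω_rod = −rω cosθ/√(L²−r²sin²θ) = -12.112 rad/s.
V_P = V_A + ω_rod × AP, with AP = 0.0156 m along the rod.
Components: V_Px = −rω sinθ − a·ω_rod·sinφ = -3.6247 m/s;  V_Py = rω cosθ + a·ω_rod·cosφ = +0.36608 m/s.
|V_P| = √(V_Px² + V_Py²) = 3.6431 m/s.

3.64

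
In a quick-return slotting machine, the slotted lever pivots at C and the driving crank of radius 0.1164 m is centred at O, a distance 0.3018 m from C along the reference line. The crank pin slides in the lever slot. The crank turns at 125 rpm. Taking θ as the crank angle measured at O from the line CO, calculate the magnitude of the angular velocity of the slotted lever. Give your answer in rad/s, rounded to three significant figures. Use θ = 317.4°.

ω = 13.09 rad/s (from 125 rpm).
Crank pin A relative to C: A = (d + r cosθ, r sinθ); lever angle φ = atan2(r sinθ, d + r cosθ).
Differentiating tanφ: φ̇ = rω(d cosθ + r)/(d² + r² + 2dr cosθ).
d² + r² + 2dr cosθ = |CA|² = 0.15635 m²;  d cosθ + r = +0.33855 m.
|ω_lever| = |0.1164·13.09·+0.33855| / 0.15635 = 3.2993 rad/s.

3.30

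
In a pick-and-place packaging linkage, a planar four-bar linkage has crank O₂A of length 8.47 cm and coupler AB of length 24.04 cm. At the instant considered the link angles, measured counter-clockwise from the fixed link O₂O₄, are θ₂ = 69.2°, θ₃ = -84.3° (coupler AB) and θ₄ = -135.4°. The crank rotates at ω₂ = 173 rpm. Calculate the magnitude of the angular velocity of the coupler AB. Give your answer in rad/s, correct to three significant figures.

ω₂ = 18.12 rad/s (from 173 rpm).
Differentiating the loop-closure r₂e^{iθ₂}+r₃e^{iθ₃}=r₁+r₄e^{iθ₄} gives r₂ω₂e^{iθ₂}+r₃ω₃e^{iθ₃}=r₄ω₄e^{iθ₄}.
Eliminating the other unknown: ω₃ = r₂ω₂ sin(θ₄−θ₂) / [r₃ sin(θ₃−θ₄)].
Numerator sine = +0.41628; denominator sine = +0.77824.
Result = 0.0847·18.12·(+0.41628) / (0.2404·(+0.77824)) = +3.4142 rad/s; magnitude 3.4142 rad/s.

3.41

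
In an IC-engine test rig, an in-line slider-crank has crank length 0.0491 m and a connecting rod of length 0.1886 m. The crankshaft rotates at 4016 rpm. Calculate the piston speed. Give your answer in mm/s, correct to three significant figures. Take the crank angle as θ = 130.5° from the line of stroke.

ω = 2π·4016/60 = 420.6 rad/s
For an in-line slider-crank, x = r cosθ + √(L² − r² sin²θ), so v = −rω sinθ·[1 + r cosθ/√(L² − r² sin²θ)].
With r = 0.0491 m, L = 0.1886 m, θ = 130.5°: √(L² − r² sin²θ) = 0.18487 m.
v = −0.0491·420.6·0.76041·[1 + 0.0491·-0.64945/0.18487] = -12.993 m/s.
|v| = 12.993 m/s = 12993 mm/s.

13000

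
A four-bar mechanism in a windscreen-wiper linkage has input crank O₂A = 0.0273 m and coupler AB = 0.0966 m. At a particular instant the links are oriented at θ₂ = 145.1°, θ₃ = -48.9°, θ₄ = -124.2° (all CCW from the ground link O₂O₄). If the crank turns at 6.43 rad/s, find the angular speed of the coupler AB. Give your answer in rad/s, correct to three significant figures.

ω₂ = 6.43 rad/s
Differentiating the loop-closure r₂e^{iθ₂}+r₃e^{iθ₃}=r₁+r₄e^{iθ₄} gives r₂ω₂e^{iθ₂}+r₃ω₃e^{iθ₃}=r₄ω₄e^{iθ₄}.
Eliminating the other unknown: ω₃ = r₂ω₂ sin(θ₄−θ₂) / [r₃ sin(θ₃−θ₄)].
Numerator sine = +0.99993; denominator sine = +0.96727.
Result = 0.0273·6.43·(+0.99993) / (0.0966·(+0.96727)) = +1.8785 rad/s; magnitude 1.8785 rad/s.

1.88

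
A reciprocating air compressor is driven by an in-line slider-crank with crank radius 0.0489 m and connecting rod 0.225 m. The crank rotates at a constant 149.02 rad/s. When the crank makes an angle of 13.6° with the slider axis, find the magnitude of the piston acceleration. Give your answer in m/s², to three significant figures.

ω = 149 rad/s
x(θ) = r cosθ + √(L² − r² sin²θ); with ω constant, a = ω²·d²x/dθ².
d²x/dθ² = −r cosθ − r²(cos2θ)/√u − r⁴ sin²2θ/(4u^{3/2}),  u = L² − r² sin²θ = 0.0504928 m².
Substituting r = 0.0489 m, L = 0.225 m, θ = 13.6°: d²x/dθ² = -0.05702 m.
a = ω²·d²x/dθ² = (149)²·(-0.05702) = -1266.2 m/s²;  |a| = 1266.2 m/s².

1270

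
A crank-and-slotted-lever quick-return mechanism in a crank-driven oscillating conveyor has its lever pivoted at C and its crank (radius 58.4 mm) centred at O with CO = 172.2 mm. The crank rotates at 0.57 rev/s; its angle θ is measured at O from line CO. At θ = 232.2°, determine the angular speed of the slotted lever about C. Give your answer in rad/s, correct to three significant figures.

ω = 3.581 rad/s (from 0.57 rev/s).
Crank pin A relative to C: A = (d + r cosθ, r sinθ); lever angle φ = atan2(r sinθ, d + r cosθ).
Differentiating tanφ: φ̇ = rω(d cosθ + r)/(d² + r² + 2dr cosθ).
d² + r² + 2dr cosθ = |CA|² = 0.020736 m²;  d cosθ + r = -0.047143 m.
|ω_lever| = |0.0584·3.581·-0.047143| / 0.020736 = 0.47551 rad/s.

0.476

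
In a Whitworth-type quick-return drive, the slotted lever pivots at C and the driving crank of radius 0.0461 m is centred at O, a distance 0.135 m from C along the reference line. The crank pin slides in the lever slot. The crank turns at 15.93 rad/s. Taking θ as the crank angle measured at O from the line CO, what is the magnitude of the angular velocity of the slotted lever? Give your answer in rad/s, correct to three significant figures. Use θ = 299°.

3.10

ω = 15.93 rad/s
Crank pin A relative to C: A = (d + r cosθ, r sinθ); lever angle φ = atan2(r sinθ, d + r cosθ).
Differentiating tanφ: φ̇ = rω(d cosθ + r)/(d² + r² + 2dr cosθ).
d² + r² + 2dr cosθ = |CA|² = 0.0263846 m²;  d cosθ + r = +0.11155 m.
|ω_lever| = |0.0461·15.93·+0.11155| / 0.0263846 = 3.1048 rad/s.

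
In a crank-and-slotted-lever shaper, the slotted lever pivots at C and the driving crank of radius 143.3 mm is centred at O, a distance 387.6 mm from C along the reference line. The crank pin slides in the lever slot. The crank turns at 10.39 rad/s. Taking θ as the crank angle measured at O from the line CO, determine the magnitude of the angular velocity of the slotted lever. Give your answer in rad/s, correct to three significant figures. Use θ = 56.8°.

ω = 10.39 rad/s
Crank pin A relative to C: A = (d + r cosθ, r sinθ); lever angle φ = atan2(r sinθ, d + r cosθ).
Differentiating tanφ: φ̇ = rω(d cosθ + r)/(d² + r² + 2dr cosθ).
d² + r² + 2dr cosθ = |CA|² = 0.231595 m²;  d cosθ + r = +0.35554 m.
|ω_lever| = |0.1433·10.39·+0.35554| / 0.231595 = 2.2857 rad/s.

2.29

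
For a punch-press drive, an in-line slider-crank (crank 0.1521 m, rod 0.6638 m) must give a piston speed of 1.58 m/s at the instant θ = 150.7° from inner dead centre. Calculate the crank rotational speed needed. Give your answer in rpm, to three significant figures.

For an in-line slider-crank, |v_piston| = rω|sinθ|·[1 + r cosθ/√(L² − r² sin²θ)].
With r = 0.1521 m, L = 0.6638 m, θ = 150.7°: the bracketed kinematic factor |dx/dθ| = 0.059467 m.
ω = v/|dx/dθ| = 1.58/0.059467 = 26.569 rad/s.
N = 60ω/(2π) = 253.72 rpm.

254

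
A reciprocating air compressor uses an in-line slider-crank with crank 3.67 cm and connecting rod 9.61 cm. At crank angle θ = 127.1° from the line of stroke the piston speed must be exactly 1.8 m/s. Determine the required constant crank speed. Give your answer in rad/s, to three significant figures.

For an in-line slider-crank, |v_piston| = rω|sinθ|·[1 + r cosθ/√(L² − r² sin²θ)].
With r = 0.0367 m, L = 0.0961 m, θ = 127.1°: the bracketed kinematic factor |dx/dθ| = 0.022192 m.
ω = v/|dx/dθ| = 1.8/0.022192 = 81.11 rad/s.

81.1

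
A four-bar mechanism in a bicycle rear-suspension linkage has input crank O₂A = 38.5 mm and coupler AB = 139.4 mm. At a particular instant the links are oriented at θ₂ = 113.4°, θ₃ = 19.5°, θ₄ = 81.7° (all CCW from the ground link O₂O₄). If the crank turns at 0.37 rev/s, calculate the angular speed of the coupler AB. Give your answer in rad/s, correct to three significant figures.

ω₂ = 2.325 rad/s (from 0.37 rev/s).
Differentiating the loop-closure r₂e^{iθ₂}+r₃e^{iθ₃}=r₁+r₄e^{iθ₄} gives r₂ω₂e^{iθ₂}+r₃ω₃e^{iθ₃}=r₄ω₄e^{iθ₄}.
Eliminating the other unknown: ω₃ = r₂ω₂ sin(θ₄−θ₂) / [r₃ sin(θ₃−θ₄)].
Numerator sine = -0.52547; denominator sine = -0.88458.
Result = 0.0385·2.325·(-0.52547) / (0.1394·(-0.88458)) = +0.38141 rad/s; magnitude 0.38141 rad/s.

0.381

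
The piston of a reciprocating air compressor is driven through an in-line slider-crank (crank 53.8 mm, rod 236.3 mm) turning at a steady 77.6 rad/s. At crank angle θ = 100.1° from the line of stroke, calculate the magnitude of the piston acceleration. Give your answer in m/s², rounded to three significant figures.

128

ω = 77.6 rad/s
x(θ) = r cosθ + √(L² − r² sin²θ); with ω constant, a = ω²·d²x/dθ².
d²x/dθ² = −r cosθ − r²(cos2θ)/√u − r⁴ sin²2θ/(4u^{3/2}),  u = L² − r² sin²θ = 0.0530323 m².
Substituting r = 0.0538 m, L = 0.2363 m, θ = 100.1°: d²x/dθ² = +0.02121 m.
a = ω²·d²x/dθ² = (77.6)²·(+0.02121) = +127.72 m/s²;  |a| = 127.72 m/s².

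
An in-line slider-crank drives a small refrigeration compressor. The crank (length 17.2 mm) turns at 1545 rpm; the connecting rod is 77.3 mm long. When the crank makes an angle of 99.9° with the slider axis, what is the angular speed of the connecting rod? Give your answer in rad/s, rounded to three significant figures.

6.34

ω = 161.8 rad/s (converted from 1545 rpm).
The rod makes angle φ with the slider axis where L sinφ = r sinθ; differentiating, L cosφ·φ̇ = r ω cosθ.
L cosφ = √(L² − r² sin²θ) = 0.07542 m.
|ω_rod| = r ω |cosθ| / √(L² − r² sin²θ) = 0.0172·161.8·0.17193/0.07542 = 6.3438 rad/s.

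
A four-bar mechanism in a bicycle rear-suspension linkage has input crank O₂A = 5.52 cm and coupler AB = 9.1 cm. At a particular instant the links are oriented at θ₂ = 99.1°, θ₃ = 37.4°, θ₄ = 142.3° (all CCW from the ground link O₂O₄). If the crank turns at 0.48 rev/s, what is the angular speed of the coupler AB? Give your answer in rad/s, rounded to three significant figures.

ω₂ = 3.016 rad/s (from 0.48 rev/s).
Differentiating the loop-closure r₂e^{iθ₂}+r₃e^{iθ₃}=r₁+r₄e^{iθ₄} gives r₂ω₂e^{iθ₂}+r₃ω₃e^{iθ₃}=r₄ω₄e^{iθ₄}.
Eliminating the other unknown: ω₃ = r₂ω₂ sin(θ₄−θ₂) / [r₃ sin(θ₃−θ₄)].
Numerator sine = +0.68455; denominator sine = -0.96638.
Result = 0.0552·3.016·(+0.68455) / (0.091·(-0.96638)) = -1.2959 rad/s; magnitude 1.2959 rad/s.

1.30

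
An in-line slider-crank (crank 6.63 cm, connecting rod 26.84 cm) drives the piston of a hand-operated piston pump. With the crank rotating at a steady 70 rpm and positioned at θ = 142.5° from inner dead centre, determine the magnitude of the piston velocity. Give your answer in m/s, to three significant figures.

0.237

ω = 2π·70/60 = 7.33 rad/s
For an in-line slider-crank, x = r cosθ + √(L² − r² sin²θ), so v = −rω sinθ·[1 + r cosθ/√(L² − r² sin²θ)].
With r = 0.0663 m, L = 0.2684 m, θ = 142.5°: √(L² − r² sin²θ) = 0.26535 m.
v = −0.0663·7.33·0.60876·[1 + 0.0663·-0.79335/0.26535] = -0.23721 m/s.
|v| = 0.23721 m/s.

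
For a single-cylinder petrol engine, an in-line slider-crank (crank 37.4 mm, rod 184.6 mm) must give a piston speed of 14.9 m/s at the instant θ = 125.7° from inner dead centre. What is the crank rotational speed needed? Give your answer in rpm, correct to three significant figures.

For an in-line slider-crank, |v_piston| = rω|sinθ|·[1 + r cosθ/√(L² − r² sin²θ)].
With r = 0.0374 m, L = 0.1846 m, θ = 125.7°: the bracketed kinematic factor |dx/dθ| = 0.026732 m.
ω = v/|dx/dθ| = 14.9/0.026732 = 557.39 rad/s.
N = 60ω/(2π) = 5322.7 rpm.

5320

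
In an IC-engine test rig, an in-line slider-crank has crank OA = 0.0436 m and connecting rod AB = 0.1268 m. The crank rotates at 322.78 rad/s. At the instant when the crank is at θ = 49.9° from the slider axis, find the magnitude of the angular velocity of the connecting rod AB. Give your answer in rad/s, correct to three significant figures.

ω = 322.8 rad/s
The rod makes angle φ with the slider axis where L sinφ = r sinθ; differentiating, L cosφ·φ̇ = r ω cosθ.
L cosφ = √(L² − r² sin²θ) = 0.12234 m.
|ω_rod| = r ω |cosθ| / √(L² − r² sin²θ) = 0.0436·322.8·0.64412/0.12234 = 74.099 rad/s.

74.1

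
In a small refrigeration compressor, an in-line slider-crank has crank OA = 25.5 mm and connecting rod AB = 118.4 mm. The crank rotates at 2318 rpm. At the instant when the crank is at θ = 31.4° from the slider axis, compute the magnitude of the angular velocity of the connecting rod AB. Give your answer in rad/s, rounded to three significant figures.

44.9

ω = 242.7 rad/s (converted from 2318 rpm).
The rod makes angle φ with the slider axis where L sinφ = r sinθ; differentiating, L cosφ·φ̇ = r ω cosθ.
L cosφ = √(L² − r² sin²θ) = 0.11765 m.
|ω_rod| = r ω |cosθ| / √(L² − r² sin²θ) = 0.0255·242.7·0.85355/0.11765 = 44.907 rad/s.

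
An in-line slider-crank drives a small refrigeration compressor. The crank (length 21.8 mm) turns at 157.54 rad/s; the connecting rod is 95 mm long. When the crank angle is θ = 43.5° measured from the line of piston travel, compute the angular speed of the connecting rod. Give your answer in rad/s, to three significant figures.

ω = 157.5 rad/s
The rod makes angle φ with the slider axis where L sinφ = r sinθ; differentiating, L cosφ·φ̇ = r ω cosθ.
L cosφ = √(L² − r² sin²θ) = 0.093807 m.
|ω_rod| = r ω |cosθ| / √(L² − r² sin²θ) = 0.0218·157.5·0.72537/0.093807 = 26.557 rad/s.

26.6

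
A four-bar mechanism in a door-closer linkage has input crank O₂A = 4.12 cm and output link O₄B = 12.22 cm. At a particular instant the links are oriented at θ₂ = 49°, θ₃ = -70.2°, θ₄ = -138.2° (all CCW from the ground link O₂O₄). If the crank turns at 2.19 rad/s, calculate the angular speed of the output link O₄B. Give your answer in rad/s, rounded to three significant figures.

0.695

ω₂ = 2.19 rad/s
Differentiating the loop-closure r₂e^{iθ₂}+r₃e^{iθ₃}=r₁+r₄e^{iθ₄} gives r₂ω₂e^{iθ₂}+r₃ω₃e^{iθ₃}=r₄ω₄e^{iθ₄}.
Eliminating the other unknown: ω₄ = r₂ω₂ sin(θ₂−θ₃) / [r₄ sin(θ₄−θ₃)].
Numerator sine = +0.87292; denominator sine = -0.92718.
Result = 0.0412·2.19·(+0.87292) / (0.1222·(-0.92718)) = -0.69515 rad/s; magnitude 0.69515 rad/s.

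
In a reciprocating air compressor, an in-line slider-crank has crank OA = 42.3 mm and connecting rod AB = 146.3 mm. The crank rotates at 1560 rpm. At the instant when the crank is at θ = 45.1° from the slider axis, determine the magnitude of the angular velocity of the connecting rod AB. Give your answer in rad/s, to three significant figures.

ω = 163.4 rad/s (converted from 1560 rpm).
The rod makes angle φ with the slider axis where L sinφ = r sinθ; differentiating, L cosφ·φ̇ = r ω cosθ.
L cosφ = √(L² − r² sin²θ) = 0.1432 m.
|ω_rod| = r ω |cosθ| / √(L² − r² sin²θ) = 0.0423·163.4·0.70587/0.1432 = 34.063 rad/s.

34.1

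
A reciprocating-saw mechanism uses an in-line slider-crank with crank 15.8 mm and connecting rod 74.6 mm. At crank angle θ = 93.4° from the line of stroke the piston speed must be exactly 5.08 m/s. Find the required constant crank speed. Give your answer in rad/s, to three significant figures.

For an in-line slider-crank, |v_piston| = rω|sinθ|·[1 + r cosθ/√(L² − r² sin²θ)].
With r = 0.0158 m, L = 0.0746 m, θ = 93.4°: the bracketed kinematic factor |dx/dθ| = 0.015569 m.
ω = v/|dx/dθ| = 5.08/0.015569 = 326.28 rad/s.

326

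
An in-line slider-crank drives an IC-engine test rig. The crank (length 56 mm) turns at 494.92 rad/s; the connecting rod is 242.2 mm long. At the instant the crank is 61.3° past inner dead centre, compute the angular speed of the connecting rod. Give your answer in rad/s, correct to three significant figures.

56.1

ω = 494.9 rad/s
The rod makes angle φ with the slider axis where L sinφ = r sinθ; differentiating, L cosφ·φ̇ = r ω cosθ.
L cosφ = √(L² − r² sin²θ) = 0.23717 m.
|ω_rod| = r ω |cosθ| / √(L² − r² sin²θ) = 0.056·494.9·0.48022/0.23717 = 56.119 rad/s.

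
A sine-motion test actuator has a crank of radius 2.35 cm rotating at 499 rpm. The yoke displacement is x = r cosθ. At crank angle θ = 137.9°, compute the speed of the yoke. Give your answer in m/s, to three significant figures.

0.823

ω = 52.26 rad/s (from 499 rpm).
x = r cosθ ⇒ ẋ = −rω sinθ.
|v| = rω|sinθ| = 0.0235·52.26·|sin 137.9°| = 0.82328 m/s.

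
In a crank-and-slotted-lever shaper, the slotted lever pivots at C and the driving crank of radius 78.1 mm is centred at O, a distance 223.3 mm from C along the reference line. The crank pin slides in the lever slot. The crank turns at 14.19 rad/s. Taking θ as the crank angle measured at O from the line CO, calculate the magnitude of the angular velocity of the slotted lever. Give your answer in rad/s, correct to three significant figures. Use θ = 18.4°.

3.61

ω = 14.19 rad/s
Crank pin A relative to C: A = (d + r cosθ, r sinθ); lever angle φ = atan2(r sinθ, d + r cosθ).
Differentiating tanφ: φ̇ = rω(d cosθ + r)/(d² + r² + 2dr cosθ).
d² + r² + 2dr cosθ = |CA|² = 0.0890588 m²;  d cosθ + r = +0.28998 m.
|ω_lever| = |0.0781·14.19·+0.28998| / 0.0890588 = 3.6085 rad/s.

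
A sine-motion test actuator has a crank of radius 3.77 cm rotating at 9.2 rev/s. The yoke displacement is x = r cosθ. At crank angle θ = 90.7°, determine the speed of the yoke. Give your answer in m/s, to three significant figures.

2.18

ω = 57.81 rad/s (from 9.2 rev/s).
x = r cosθ ⇒ ẋ = −rω sinθ.
|v| = rω|sinθ| = 0.0377·57.81·|sin 90.7°| = 2.1791 m/s.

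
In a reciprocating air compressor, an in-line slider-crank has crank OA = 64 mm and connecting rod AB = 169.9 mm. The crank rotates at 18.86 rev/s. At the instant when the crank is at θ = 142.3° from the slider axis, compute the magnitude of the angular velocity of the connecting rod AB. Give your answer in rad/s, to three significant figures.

ω = 118.5 rad/s (converted from 18.86 rev/s).
The rod makes angle φ with the slider axis where L sinφ = r sinθ; differentiating, L cosφ·φ̇ = r ω cosθ.
L cosφ = √(L² − r² sin²θ) = 0.16533 m.
|ω_rod| = r ω |cosθ| / √(L² − r² sin²θ) = 0.064·118.5·0.79122/0.16533 = 36.295 rad/s.

36.3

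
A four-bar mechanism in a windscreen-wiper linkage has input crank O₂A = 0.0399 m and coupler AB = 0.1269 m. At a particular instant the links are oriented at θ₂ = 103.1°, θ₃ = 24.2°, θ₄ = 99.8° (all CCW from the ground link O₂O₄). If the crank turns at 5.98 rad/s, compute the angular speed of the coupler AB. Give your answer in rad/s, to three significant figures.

ω₂ = 5.98 rad/s
Differentiating the loop-closure r₂e^{iθ₂}+r₃e^{iθ₃}=r₁+r₄e^{iθ₄} gives r₂ω₂e^{iθ₂}+r₃ω₃e^{iθ₃}=r₄ω₄e^{iθ₄}.
Eliminating the other unknown: ω₃ = r₂ω₂ sin(θ₄−θ₂) / [r₃ sin(θ₃−θ₄)].
Numerator sine = -0.05756; denominator sine = -0.96858.
Result = 0.0399·5.98·(-0.05756) / (0.1269·(-0.96858)) = +0.11174 rad/s; magnitude 0.11174 rad/s.

0.112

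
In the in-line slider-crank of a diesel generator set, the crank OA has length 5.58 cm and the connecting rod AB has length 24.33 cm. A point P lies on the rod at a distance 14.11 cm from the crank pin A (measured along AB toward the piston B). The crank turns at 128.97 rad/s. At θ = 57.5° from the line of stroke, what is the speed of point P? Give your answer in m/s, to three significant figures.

6.71

ω = 129 rad/s.  Crank-pin speed |V_A| = rω = 7.1965 m/s, perpendicular to OA.
Rod angle: sinφ = −(r/L) sinθ ⇒ φ = -11.153°; ω_rod = −rω cosθ/√(L²−r²sin²θ) = -16.199 rad/s.
V_P = V_A + ω_rod × AP, with AP = 0.1411 m along the rod.
Components: V_Px = −rω sinθ − a·ω_rod·sinφ = -6.5116 m/s;  V_Py = rω cosθ + a·ω_rod·cosφ = +1.6242 m/s.
|V_P| = √(V_Px² + V_Py²) = 6.7111 m/s.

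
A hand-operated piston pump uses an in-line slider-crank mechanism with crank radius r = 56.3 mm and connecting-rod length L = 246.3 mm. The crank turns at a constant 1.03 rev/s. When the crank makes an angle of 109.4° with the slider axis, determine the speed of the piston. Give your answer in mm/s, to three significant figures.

ω = 2π·1.03 = 6.472 rad/s
For an in-line slider-crank, x = r cosθ + √(L² − r² sin²θ), so v = −rω sinθ·[1 + r cosθ/√(L² − r² sin²θ)].
With r = 0.0563 m, L = 0.2463 m, θ = 109.4°: √(L² − r² sin²θ) = 0.24051 m.
v = −0.0563·6.472·0.94322·[1 + 0.0563·-0.33216/0.24051] = -0.31695 m/s.
|v| = 0.31695 m/s = 316.95 mm/s.

317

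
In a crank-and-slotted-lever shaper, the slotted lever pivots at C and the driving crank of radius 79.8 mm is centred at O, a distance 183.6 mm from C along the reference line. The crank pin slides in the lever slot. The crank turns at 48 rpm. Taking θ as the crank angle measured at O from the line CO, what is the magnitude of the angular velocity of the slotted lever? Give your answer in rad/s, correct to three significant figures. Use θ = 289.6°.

1.14

ω = 5.027 rad/s (from 48 rpm).
Crank pin A relative to C: A = (d + r cosθ, r sinθ); lever angle φ = atan2(r sinθ, d + r cosθ).
Differentiating tanφ: φ̇ = rω(d cosθ + r)/(d² + r² + 2dr cosθ).
d² + r² + 2dr cosθ = |CA|² = 0.0499066 m²;  d cosθ + r = +0.14139 m.
|ω_lever| = |0.0798·5.027·+0.14139| / 0.0499066 = 1.1364 rad/s.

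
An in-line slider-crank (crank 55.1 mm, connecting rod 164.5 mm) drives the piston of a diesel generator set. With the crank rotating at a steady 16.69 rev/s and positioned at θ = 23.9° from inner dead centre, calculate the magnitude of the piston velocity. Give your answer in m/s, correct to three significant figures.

ω = 2π·16.7 = 104.9 rad/s
For an in-line slider-crank, x = r cosθ + √(L² − r² sin²θ), so v = −rω sinθ·[1 + r cosθ/√(L² − r² sin²θ)].
With r = 0.0551 m, L = 0.1645 m, θ = 23.9°: √(L² − r² sin²θ) = 0.16298 m.
v = −0.0551·104.9·0.40514·[1 + 0.0551·0.91425/0.16298] = -3.0645 m/s.
|v| = 3.0645 m/s.

3.06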